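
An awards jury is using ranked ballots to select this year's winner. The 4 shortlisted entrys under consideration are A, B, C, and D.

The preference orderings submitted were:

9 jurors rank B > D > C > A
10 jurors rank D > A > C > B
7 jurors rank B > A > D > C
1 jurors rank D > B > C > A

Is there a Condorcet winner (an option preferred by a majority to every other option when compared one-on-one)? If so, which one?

Head-to-head results (27 voters total):
A vs B: B wins 17–10.
A vs C: A wins 17–10.
A vs D: D wins 20–7.
B vs C: B wins 17–10.
B vs D: B wins 16–11.
C vs D: D wins 27–0.
B beats each rival — A (17–10), C (17–10), D (16–11) — so B is the Condorcet winner.

B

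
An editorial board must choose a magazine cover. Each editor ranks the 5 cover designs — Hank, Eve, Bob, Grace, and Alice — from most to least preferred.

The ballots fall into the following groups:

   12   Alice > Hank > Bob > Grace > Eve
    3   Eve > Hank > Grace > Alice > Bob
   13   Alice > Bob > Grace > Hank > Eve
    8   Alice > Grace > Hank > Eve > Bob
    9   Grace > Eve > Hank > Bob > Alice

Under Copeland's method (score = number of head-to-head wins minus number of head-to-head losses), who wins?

Alice

Pairwise results:
  Hank vs Eve: Hank wins 33–12.
  Hank vs Bob: Hank wins 32–13.
  Hank vs Grace: Grace wins 30–15.
  Hank vs Alice: Alice wins 33–12.
  Eve vs Bob: Bob wins 25–20.
  Eve vs Grace: Grace wins 42–3.
  Eve vs Alice: Alice wins 33–12.
  Bob vs Grace: Bob wins 25–20.
  Bob vs Alice: Alice wins 36–9.
  Grace vs Alice: Alice wins 33–12.
Copeland scores (wins − losses):
  Hank: 2 − 2 = 0
  Eve: 0 − 4 = -4
  Bob: 2 − 2 = 0
  Grace: 2 − 2 = 0
  Alice: 4 − 0 = 4
Alice has the best Copeland score.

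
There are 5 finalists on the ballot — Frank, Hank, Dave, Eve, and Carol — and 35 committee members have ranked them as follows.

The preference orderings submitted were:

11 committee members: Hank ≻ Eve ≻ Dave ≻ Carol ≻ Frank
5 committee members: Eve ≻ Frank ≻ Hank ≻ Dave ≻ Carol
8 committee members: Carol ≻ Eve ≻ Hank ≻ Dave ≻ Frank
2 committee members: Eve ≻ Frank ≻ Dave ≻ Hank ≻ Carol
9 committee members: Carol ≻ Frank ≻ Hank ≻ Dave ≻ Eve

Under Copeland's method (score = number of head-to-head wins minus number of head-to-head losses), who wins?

Pairwise results:
  Frank vs Hank: Hank wins 19–16.
  Frank vs Dave: Dave wins 19–16.
  Frank vs Eve: Eve wins 26–9.
  Frank vs Carol: Carol wins 28–7.
  Hank vs Dave: Hank wins 33–2.
  Hank vs Eve: Hank wins 20–15.
  Hank vs Carol: Hank wins 18–17.
  Dave vs Eve: Eve wins 26–9.
  Dave vs Carol: Dave wins 18–17.
  Eve vs Carol: Eve wins 18–17.
Copeland scores (wins − losses):
  Frank: 0 − 4 = -4
  Hank: 4 − 0 = 4
  Dave: 2 − 2 = 0
  Eve: 3 − 1 = 2
  Carol: 1 − 3 = -2
Hank has the best Copeland score.

Hank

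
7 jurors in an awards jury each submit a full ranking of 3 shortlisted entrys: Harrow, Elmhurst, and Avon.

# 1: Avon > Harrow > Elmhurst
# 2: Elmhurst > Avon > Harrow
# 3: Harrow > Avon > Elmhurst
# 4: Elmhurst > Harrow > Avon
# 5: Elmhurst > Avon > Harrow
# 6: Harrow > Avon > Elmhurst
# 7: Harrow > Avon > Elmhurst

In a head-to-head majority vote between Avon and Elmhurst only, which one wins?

Ballots ranking Avon above Elmhurst: 4.
Ballots ranking Elmhurst above Avon: 3.
Avon wins the head-to-head, 4–3.

Avon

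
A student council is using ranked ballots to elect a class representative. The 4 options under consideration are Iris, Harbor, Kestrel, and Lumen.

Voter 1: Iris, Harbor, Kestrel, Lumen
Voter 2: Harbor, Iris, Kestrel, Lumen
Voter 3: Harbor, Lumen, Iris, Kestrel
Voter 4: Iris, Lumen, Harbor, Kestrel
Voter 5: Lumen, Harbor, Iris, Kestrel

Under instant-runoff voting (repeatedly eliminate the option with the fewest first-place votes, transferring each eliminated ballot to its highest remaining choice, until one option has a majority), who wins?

Round 1: Iris 2, Harbor 2, Lumen 1, Kestrel 0. Kestrel has the fewest and is eliminated.
Round 2: Iris 2, Harbor 2, Lumen 1. Lumen has the fewest and is eliminated.
Round 3: Harbor 3, Iris 2. Harbor has a majority.

Harbor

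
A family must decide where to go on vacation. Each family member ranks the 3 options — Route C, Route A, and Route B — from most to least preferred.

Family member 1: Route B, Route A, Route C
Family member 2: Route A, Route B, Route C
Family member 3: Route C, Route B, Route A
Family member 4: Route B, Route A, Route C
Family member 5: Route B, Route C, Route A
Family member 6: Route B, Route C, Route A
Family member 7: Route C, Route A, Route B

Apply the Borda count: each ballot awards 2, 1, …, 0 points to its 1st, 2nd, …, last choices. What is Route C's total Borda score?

6

Borda scores:
  Route C: 0 + 0 + 2 + 0 + 1 + 1 + 2 = 6
  Route A: 1 + 2 + 0 + 1 + 0 + 0 + 1 = 5
  Route B: 2 + 1 + 1 + 2 + 2 + 2 + 0 = 10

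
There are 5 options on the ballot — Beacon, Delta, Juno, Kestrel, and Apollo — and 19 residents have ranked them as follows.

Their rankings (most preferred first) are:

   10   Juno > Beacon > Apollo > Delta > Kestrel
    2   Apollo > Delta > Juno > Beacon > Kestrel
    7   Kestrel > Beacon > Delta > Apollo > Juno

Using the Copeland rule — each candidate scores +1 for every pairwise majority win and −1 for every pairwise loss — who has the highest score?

Juno

Pairwise results:
  Beacon vs Delta: Beacon wins 17–2.
  Beacon vs Juno: Juno wins 12–7.
  Beacon vs Kestrel: Beacon wins 12–7.
  Beacon vs Apollo: Beacon wins 17–2.
  Delta vs Juno: Juno wins 10–9.
  Delta vs Kestrel: Delta wins 12–7.
  Delta vs Apollo: Apollo wins 12–7.
  Juno vs Kestrel: Juno wins 12–7.
  Juno vs Apollo: Juno wins 10–9.
  Kestrel vs Apollo: Apollo wins 12–7.
Copeland scores (wins − losses):
  Beacon: 3 − 1 = 2
  Delta: 1 − 3 = -2
  Juno: 4 − 0 = 4
  Kestrel: 0 − 4 = -4
  Apollo: 2 − 2 = 0
Juno has the best Copeland score.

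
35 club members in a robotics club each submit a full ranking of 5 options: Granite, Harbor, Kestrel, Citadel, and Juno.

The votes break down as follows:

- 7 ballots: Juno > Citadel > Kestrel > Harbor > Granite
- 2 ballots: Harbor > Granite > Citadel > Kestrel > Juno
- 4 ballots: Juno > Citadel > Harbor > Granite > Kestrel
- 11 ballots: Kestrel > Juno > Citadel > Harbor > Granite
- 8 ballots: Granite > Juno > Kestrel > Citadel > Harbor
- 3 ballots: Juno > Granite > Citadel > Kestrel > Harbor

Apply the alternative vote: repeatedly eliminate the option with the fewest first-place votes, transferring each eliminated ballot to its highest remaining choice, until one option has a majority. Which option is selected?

Juno

Round 1: Juno 14, Kestrel 11, Granite 8, Harbor 2, Citadel 0. Citadel has the fewest and is eliminated.
Round 2: Juno 14, Kestrel 11, Granite 8, Harbor 2. Harbor has the fewest and is eliminated.
Round 3: Juno 14, Kestrel 11, Granite 10. Granite has the fewest and is eliminated.
Round 4: Juno 22, Kestrel 13. Juno has a majority.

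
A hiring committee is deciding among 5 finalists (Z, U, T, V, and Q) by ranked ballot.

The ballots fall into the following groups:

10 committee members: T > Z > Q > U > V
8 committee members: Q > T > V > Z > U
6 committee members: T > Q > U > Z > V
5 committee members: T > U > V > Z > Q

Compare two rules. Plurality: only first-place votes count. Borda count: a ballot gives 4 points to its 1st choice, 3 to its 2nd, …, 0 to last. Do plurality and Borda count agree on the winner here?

Plurality first-place counts: Z 0, U 0, T 21, V 0, Q 8 → T.
Borda totals: Z 49, U 37, T 108, V 26, Q 70 → T.
The two rules agree on T.

Yes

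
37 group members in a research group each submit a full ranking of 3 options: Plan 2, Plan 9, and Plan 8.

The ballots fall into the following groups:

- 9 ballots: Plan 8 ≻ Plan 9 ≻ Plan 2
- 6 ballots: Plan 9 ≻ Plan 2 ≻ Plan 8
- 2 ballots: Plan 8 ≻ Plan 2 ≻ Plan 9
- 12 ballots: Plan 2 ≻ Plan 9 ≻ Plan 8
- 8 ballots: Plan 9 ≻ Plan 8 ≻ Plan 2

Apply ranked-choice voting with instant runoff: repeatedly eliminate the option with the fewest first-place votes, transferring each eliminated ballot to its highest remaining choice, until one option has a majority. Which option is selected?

Plan 9

Round 1: Plan 9 14, Plan 2 12, Plan 8 11. Plan 8 has the fewest and is eliminated.
Round 2: Plan 9 23, Plan 2 14. Plan 9 has a majority.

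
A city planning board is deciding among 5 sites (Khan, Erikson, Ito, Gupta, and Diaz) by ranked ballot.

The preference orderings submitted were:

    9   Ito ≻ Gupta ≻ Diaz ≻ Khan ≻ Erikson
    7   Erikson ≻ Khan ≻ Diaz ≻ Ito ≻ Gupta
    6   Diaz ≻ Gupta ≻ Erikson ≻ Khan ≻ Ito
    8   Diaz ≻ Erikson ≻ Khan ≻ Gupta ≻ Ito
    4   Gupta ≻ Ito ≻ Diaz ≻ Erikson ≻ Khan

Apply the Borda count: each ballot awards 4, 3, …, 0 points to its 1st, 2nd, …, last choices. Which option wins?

Borda scores:
  Khan: 9·1 + 7·3 + 6·1 + 8·2 + 4·0 = 52
  Erikson: 9·0 + 7·4 + 6·2 + 8·3 + 4·1 = 68
  Ito: 9·4 + 7·1 + 6·0 + 8·0 + 4·3 = 55
  Gupta: 9·3 + 7·0 + 6·3 + 8·1 + 4·4 = 69
  Diaz: 9·2 + 7·2 + 6·4 + 8·4 + 4·2 = 96
Diaz has the highest total.

Diaz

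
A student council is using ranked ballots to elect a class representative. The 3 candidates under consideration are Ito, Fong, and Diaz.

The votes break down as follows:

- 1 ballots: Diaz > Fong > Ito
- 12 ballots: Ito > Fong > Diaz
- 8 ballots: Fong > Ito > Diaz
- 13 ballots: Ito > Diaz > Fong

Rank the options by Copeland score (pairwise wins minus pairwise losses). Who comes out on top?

Ito

Pairwise results:
  Ito vs Fong: Ito wins 25–9.
  Ito vs Diaz: Ito wins 33–1.
  Fong vs Diaz: Fong wins 20–14.
Copeland scores (wins − losses):
  Ito: 2 − 0 = 2
  Fong: 1 − 1 = 0
  Diaz: 0 − 2 = -2
Ito has the best Copeland score.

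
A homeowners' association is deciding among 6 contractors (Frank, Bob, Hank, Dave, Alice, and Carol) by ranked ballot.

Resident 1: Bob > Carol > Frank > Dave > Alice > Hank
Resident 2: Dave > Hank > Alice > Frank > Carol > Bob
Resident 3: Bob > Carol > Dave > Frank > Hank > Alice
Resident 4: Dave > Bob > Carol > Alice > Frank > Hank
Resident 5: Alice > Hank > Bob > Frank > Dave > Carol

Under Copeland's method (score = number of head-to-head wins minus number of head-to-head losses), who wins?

Bob

Pairwise results:
  Frank vs Bob: Bob wins 4–1.
  Frank vs Hank: Frank wins 3–2.
  Frank vs Dave: Dave wins 3–2.
  Frank vs Alice: Alice wins 3–2.
  Frank vs Carol: Carol wins 3–2.
  Bob vs Hank: Bob wins 3–2.
  Bob vs Dave: Bob wins 3–2.
  Bob vs Alice: Bob wins 3–2.
  Bob vs Carol: Bob wins 4–1.
  Hank vs Dave: Dave wins 4–1.
  Hank vs Alice: Alice wins 3–2.
  Hank vs Carol: Carol wins 3–2.
  Dave vs Alice: Dave wins 4–1.
  Dave vs Carol: Dave wins 3–2.
  Alice vs Carol: Carol wins 3–2.
Copeland scores (wins − losses):
  Frank: 1 − 4 = -3
  Bob: 5 − 0 = 5
  Hank: 0 − 5 = -5
  Dave: 4 − 1 = 3
  Alice: 2 − 3 = -1
  Carol: 3 − 2 = 1
Bob has the best Copeland score.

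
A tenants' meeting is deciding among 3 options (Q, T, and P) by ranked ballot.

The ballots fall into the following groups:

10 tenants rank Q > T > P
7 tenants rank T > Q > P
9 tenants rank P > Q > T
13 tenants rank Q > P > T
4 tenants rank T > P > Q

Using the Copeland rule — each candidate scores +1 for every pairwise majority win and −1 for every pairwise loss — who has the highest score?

Pairwise results:
  Q vs T: Q wins 32–11.
  Q vs P: Q wins 30–13.
  T vs P: P wins 22–21.
Copeland scores (wins − losses):
  Q: 2 − 0 = 2
  T: 0 − 2 = -2
  P: 1 − 1 = 0
Q has the best Copeland score.

Q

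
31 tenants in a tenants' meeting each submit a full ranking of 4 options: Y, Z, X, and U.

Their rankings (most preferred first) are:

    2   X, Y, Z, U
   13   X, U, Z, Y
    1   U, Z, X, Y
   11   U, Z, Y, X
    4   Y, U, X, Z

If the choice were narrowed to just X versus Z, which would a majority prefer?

X

Ballots ranking X above Z: 2+13+4 = 19.
Ballots ranking Z above X: 1+11 = 12.
X wins the head-to-head, 19–12.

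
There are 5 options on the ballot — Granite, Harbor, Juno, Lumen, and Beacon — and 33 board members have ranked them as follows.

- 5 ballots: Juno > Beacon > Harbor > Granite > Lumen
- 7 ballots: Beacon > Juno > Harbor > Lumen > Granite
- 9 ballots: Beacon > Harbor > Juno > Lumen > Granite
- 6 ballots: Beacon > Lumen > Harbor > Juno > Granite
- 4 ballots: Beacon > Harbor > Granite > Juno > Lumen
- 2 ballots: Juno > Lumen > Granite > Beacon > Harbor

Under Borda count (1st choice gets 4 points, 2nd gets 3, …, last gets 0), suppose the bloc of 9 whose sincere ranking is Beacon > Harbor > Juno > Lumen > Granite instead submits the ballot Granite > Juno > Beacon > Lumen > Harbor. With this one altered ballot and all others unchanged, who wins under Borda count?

Beacon

Borda totals with the altered ballot: Granite 53, Harbor 48, Juno 86, Lumen 40, Beacon 103.
The winner is unchanged: still Beacon.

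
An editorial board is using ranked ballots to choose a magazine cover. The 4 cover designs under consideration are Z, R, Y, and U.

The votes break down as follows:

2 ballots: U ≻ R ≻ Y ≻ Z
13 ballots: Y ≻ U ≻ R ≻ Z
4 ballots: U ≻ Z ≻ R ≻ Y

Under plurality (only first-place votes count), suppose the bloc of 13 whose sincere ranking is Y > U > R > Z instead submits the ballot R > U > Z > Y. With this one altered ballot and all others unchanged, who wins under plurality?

First-place totals with the altered ballot: Z 0, R 13, Y 0, U 6.
The switch changes the winner from Y to R.

R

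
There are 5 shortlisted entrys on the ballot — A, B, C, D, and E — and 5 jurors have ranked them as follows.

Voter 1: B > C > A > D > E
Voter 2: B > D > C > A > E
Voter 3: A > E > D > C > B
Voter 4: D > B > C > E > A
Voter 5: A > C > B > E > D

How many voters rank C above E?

Ballots ranking C above E: 4.
Ballots ranking E above C: 1.
So 4 of 5 voters prefer C to E.

4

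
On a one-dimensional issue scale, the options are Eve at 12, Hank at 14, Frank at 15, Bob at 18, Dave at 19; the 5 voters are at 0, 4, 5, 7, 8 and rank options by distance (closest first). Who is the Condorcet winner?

With single-peaked preferences on a line, the Condorcet winner is the candidate closest to the median voter.
The median voter (position 5) is closest to Eve at 12.
Check: Eve vs Hank — voters closer to Eve: 5 of 5.

Eve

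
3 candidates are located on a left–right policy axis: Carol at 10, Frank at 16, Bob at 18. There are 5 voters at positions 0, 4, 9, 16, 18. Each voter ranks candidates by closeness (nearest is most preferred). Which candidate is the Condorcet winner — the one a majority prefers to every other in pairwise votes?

With single-peaked preferences on a line, the Condorcet winner is the candidate closest to the median voter.
The median voter (position 9) is closest to Carol at 10.
Check: Carol vs Bob — voters closer to Carol: 3 of 5.

Carol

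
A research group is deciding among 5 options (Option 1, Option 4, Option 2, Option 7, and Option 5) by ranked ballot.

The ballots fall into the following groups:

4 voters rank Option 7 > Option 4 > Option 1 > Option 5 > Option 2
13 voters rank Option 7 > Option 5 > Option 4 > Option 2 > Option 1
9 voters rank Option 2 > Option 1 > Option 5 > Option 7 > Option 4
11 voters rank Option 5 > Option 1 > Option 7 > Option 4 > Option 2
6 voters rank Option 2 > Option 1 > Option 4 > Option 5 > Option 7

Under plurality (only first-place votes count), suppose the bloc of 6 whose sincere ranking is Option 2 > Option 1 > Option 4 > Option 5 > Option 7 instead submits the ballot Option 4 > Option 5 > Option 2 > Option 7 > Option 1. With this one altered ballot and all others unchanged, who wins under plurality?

First-place totals with the altered ballot: Option 1 0, Option 4 6, Option 2 9, Option 7 17, Option 5 11.
The winner is unchanged: still Option 7.

Option 7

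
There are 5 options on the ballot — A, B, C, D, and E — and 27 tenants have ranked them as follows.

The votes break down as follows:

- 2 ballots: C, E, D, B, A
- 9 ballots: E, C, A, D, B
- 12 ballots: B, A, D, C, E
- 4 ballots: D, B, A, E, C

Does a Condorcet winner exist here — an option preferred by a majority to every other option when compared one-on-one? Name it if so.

No Condorcet winner

Head-to-head results (27 voters total):
A vs B: B wins 18–9.
A vs C: A wins 16–11.
A vs D: A wins 21–6.
A vs E: A wins 16–11.
B vs C: B wins 16–11.
B vs D: D wins 15–12.
B vs E: B wins 16–11.
C vs D: D wins 16–11.
C vs E: C wins 14–13.
D vs E: D wins 16–11.
No candidate beats all others: A beats D beats B beats A, a majority cycle.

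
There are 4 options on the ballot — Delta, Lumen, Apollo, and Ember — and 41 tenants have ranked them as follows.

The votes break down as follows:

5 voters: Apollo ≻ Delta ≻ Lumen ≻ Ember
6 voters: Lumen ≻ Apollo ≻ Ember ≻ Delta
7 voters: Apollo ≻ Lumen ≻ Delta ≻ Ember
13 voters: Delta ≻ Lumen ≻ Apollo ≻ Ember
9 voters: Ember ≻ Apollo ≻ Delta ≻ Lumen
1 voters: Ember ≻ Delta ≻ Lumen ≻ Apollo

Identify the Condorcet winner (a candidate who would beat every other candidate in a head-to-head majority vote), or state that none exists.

Head-to-head results (41 voters total):
Delta vs Lumen: Delta wins 28–13.
Delta vs Apollo: Apollo wins 27–14.
Delta vs Ember: Delta wins 25–16.
Lumen vs Apollo: Apollo wins 21–20.
Lumen vs Ember: Lumen wins 31–10.
Apollo vs Ember: Apollo wins 31–10.
Apollo beats each rival — Delta (27–14), Lumen (21–20), Ember (31–10) — so Apollo is the Condorcet winner.

Apollo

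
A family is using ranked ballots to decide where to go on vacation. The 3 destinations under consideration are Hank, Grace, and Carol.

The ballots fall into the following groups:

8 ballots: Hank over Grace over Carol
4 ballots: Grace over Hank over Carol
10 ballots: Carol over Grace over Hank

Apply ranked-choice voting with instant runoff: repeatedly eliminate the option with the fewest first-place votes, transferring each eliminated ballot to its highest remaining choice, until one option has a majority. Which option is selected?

Round 1: Carol 10, Hank 8, Grace 4. Grace has the fewest and is eliminated.
Round 2: Hank 12, Carol 10. Hank has a majority.

Hank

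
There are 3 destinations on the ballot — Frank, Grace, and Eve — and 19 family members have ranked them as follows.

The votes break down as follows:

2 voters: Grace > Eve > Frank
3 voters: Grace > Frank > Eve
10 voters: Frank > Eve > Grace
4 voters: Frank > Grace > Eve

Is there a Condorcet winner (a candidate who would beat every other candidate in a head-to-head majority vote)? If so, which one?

Frank

Head-to-head results (19 voters total):
Frank vs Grace: Frank wins 14–5.
Frank vs Eve: Frank wins 17–2.
Grace vs Eve: Eve wins 10–9.
Frank beats each rival — Grace (14–5), Eve (17–2) — so Frank is the Condorcet winner.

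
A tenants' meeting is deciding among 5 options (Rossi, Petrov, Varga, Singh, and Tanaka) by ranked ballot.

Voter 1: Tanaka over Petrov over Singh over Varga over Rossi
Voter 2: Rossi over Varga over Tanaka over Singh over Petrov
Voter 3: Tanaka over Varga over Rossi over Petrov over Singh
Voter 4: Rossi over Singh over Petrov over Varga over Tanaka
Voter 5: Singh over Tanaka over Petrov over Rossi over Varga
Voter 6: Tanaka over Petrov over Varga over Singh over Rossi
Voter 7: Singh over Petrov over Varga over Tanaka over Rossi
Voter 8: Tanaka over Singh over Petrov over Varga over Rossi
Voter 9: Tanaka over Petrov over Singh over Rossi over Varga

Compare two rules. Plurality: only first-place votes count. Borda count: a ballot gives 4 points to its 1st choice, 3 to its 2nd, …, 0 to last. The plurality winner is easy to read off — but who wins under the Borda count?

Plurality first-place counts: Rossi 2, Petrov 0, Varga 0, Singh 2, Tanaka 5 → Tanaka.
Borda totals: Rossi 12, Petrov 19, Varga 13, Singh 20, Tanaka 26 → Tanaka.

Tanaka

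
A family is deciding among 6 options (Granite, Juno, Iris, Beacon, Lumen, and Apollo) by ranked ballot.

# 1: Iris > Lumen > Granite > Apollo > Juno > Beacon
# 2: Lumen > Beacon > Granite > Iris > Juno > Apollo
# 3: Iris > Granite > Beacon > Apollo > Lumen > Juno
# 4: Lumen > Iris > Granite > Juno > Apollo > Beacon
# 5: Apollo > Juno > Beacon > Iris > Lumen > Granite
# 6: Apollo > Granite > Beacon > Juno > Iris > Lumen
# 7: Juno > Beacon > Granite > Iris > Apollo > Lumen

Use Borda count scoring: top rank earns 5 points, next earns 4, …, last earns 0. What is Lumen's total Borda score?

Borda scores:
  Granite: 3 + 3 + 4 + 3 + 0 + 4 + 3 = 20
  Juno: 1 + 1 + 0 + 2 + 4 + 2 + 5 = 15
  Iris: 5 + 2 + 5 + 4 + 2 + 1 + 2 = 21
  Beacon: 0 + 4 + 3 + 0 + 3 + 3 + 4 = 17
  Lumen: 4 + 5 + 1 + 5 + 1 + 0 + 0 = 16
  Apollo: 2 + 0 + 2 + 1 + 5 + 5 + 1 = 16

16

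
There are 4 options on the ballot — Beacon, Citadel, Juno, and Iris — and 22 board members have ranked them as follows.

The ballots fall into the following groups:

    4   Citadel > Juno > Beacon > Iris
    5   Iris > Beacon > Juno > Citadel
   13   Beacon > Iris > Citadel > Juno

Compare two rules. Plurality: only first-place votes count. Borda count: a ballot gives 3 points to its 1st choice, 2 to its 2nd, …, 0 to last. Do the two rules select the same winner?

Yes

Plurality first-place counts: Beacon 13, Citadel 4, Juno 0, Iris 5 → Beacon.
Borda totals: Beacon 53, Citadel 25, Juno 13, Iris 41 → Beacon.
The two rules agree on Beacon.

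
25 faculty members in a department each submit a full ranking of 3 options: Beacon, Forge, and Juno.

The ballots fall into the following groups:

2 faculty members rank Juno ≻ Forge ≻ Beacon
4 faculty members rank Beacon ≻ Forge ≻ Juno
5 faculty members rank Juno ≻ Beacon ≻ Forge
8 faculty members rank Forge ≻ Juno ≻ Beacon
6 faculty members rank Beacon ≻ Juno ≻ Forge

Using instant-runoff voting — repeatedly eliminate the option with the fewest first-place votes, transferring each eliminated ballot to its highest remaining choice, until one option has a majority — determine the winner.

Beacon

Round 1: Beacon 10, Forge 8, Juno 7. Juno has the fewest and is eliminated.
Round 2: Beacon 15, Forge 10. Beacon has a majority.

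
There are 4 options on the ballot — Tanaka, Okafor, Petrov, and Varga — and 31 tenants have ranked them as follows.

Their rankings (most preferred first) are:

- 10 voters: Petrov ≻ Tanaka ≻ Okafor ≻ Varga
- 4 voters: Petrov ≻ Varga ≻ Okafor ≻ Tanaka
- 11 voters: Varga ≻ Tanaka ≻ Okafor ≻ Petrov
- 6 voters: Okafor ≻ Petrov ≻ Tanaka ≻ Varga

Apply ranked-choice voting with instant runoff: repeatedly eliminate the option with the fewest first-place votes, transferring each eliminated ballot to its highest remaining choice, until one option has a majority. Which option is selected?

Round 1: Petrov 14, Varga 11, Okafor 6, Tanaka 0. Tanaka has the fewest and is eliminated.
Round 2: Petrov 14, Varga 11, Okafor 6. Okafor has the fewest and is eliminated.
Round 3: Petrov 20, Varga 11. Petrov has a majority.

Petrov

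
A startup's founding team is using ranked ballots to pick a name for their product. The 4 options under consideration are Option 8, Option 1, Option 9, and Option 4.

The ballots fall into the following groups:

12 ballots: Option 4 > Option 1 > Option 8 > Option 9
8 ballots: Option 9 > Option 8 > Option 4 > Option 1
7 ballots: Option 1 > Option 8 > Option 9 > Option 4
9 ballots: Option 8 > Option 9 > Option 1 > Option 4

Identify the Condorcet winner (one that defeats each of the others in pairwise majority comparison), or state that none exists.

There is no Condorcet winner

Head-to-head results (36 voters total):
Option 8 vs Option 1: Option 1 wins 19–17.
Option 8 vs Option 9: Option 8 wins 28–8.
Option 8 vs Option 4: Option 8 wins 24–12.
Option 1 vs Option 9: Option 1 wins 19–17.
Option 1 vs Option 4: Option 4 wins 20–16.
Option 9 vs Option 4: Option 9 wins 24–12.
No candidate beats all others: Option 8 beats Option 4 beats Option 1 beats Option 8, a majority cycle.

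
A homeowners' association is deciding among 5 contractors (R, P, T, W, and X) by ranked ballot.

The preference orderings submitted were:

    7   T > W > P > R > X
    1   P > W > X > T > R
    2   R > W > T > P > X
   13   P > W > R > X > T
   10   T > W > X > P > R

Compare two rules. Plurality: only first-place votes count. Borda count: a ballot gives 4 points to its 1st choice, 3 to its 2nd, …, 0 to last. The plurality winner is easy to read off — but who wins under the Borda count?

Plurality first-place counts: R 2, P 14, T 17, W 0, X 0 → T.
Borda totals: R 41, P 82, T 73, W 99, X 35 → W.

W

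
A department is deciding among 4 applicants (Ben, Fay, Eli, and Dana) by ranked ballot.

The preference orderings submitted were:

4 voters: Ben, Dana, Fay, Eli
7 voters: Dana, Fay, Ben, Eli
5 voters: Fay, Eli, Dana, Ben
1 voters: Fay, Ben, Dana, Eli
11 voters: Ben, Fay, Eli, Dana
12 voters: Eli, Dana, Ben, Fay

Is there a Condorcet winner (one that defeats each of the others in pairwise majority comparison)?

No

Head-to-head results (40 voters total):
Ben vs Fay: Ben wins 27–13.
Ben vs Eli: Ben wins 23–17.
Ben vs Dana: Dana wins 24–16.
Fay vs Eli: Fay wins 28–12.
Fay vs Dana: Dana wins 23–17.
Eli vs Dana: Eli wins 28–12.
No candidate beats all others: Ben beats Eli beats Dana beats Ben, a majority cycle.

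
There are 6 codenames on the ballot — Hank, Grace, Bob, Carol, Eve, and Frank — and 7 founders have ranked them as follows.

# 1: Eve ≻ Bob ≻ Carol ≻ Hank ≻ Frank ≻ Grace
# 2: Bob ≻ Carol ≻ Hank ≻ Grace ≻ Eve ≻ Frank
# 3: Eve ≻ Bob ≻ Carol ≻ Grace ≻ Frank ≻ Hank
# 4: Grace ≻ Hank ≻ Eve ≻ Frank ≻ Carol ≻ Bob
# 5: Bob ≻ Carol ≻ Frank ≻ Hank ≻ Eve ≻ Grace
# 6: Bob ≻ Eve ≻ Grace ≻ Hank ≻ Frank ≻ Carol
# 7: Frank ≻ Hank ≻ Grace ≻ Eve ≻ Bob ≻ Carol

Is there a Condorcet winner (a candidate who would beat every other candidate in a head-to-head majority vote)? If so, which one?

None — there is no Condorcet winner

Head-to-head results (7 voters total):
Hank vs Grace: Hank wins 4–3.
Hank vs Bob: Bob wins 5–2.
Hank vs Carol: Carol wins 4–3.
Hank vs Eve: Hank wins 4–3.
Hank vs Frank: Hank wins 4–3.
Grace vs Bob: Bob wins 5–2.
Grace vs Carol: Carol wins 4–3.
Grace vs Eve: Eve wins 4–3.
Grace vs Frank: Grace wins 4–3.
Bob vs Carol: Bob wins 6–1.
Bob vs Eve: Eve wins 4–3.
Bob vs Frank: Bob wins 5–2.
Carol vs Eve: Eve wins 5–2.
Carol vs Frank: Carol wins 4–3.
Eve vs Frank: Eve wins 5–2.
No candidate beats all others: Hank beats Eve beats Bob beats Hank, a majority cycle.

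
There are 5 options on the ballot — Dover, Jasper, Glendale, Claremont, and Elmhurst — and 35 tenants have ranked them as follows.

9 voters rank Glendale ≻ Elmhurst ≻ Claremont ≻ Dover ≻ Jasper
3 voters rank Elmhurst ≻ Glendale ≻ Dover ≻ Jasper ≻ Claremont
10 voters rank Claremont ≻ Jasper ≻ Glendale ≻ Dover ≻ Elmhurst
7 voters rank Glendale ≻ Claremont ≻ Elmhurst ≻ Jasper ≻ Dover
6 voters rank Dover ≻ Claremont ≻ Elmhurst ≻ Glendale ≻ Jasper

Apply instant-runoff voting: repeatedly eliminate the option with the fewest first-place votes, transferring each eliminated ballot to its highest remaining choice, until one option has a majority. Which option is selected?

Round 1: Glendale 16, Claremont 10, Dover 6, Elmhurst 3, Jasper 0. Jasper has the fewest and is eliminated.
Round 2: Glendale 16, Claremont 10, Dover 6, Elmhurst 3. Elmhurst has the fewest and is eliminated.
Round 3: Glendale 19, Claremont 10, Dover 6. Glendale has a majority.

Glendale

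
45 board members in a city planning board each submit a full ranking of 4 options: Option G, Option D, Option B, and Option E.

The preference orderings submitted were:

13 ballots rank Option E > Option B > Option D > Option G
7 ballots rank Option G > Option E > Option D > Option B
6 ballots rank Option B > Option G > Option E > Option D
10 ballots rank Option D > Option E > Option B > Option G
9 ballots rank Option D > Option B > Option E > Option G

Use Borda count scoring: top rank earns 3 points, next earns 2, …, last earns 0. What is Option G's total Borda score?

Borda scores:
  Option G: 13·0 + 7·3 + 6·2 + 10·0 + 9·0 = 33
  Option D: 13·1 + 7·1 + 6·0 + 10·3 + 9·3 = 77
  Option B: 13·2 + 7·0 + 6·3 + 10·1 + 9·2 = 72
  Option E: 13·3 + 7·2 + 6·1 + 10·2 + 9·1 = 88

33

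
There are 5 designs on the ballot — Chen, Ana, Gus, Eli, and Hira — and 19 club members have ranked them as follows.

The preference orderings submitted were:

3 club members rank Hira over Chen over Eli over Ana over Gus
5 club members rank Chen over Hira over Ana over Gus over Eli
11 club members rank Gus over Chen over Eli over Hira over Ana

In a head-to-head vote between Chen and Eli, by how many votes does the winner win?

Ballots ranking Chen above Eli: 3+5+11 = 19.
Ballots ranking Eli above Chen: 0.
Chen wins 19–0, a margin of 19.

19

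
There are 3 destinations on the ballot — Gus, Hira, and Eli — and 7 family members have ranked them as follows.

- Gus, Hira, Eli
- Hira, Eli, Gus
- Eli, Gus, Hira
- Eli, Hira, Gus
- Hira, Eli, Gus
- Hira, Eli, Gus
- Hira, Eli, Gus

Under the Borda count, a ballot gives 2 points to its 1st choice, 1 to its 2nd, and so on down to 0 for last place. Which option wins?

Hira

Borda scores:
  Gus: 2 + 0 + 1 + 0 + 0 + 0 + 0 = 3
  Hira: 1 + 2 + 0 + 1 + 2 + 2 + 2 = 10
  Eli: 0 + 1 + 2 + 2 + 1 + 1 + 1 = 8
Hira has the highest total.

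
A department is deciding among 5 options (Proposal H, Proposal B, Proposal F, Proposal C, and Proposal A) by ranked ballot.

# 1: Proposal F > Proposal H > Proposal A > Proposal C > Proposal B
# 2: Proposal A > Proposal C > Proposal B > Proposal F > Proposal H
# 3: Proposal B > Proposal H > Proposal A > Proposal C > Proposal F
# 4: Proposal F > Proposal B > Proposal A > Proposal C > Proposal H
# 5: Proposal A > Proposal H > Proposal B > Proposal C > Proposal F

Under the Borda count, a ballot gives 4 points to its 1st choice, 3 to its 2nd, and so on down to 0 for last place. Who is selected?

Borda scores:
  Proposal H: 3 + 0 + 3 + 0 + 3 = 9
  Proposal B: 0 + 2 + 4 + 3 + 2 = 11
  Proposal F: 4 + 1 + 0 + 4 + 0 = 9
  Proposal C: 1 + 3 + 1 + 1 + 1 = 7
  Proposal A: 2 + 4 + 2 + 2 + 4 = 14
Proposal A has the highest total.

Proposal A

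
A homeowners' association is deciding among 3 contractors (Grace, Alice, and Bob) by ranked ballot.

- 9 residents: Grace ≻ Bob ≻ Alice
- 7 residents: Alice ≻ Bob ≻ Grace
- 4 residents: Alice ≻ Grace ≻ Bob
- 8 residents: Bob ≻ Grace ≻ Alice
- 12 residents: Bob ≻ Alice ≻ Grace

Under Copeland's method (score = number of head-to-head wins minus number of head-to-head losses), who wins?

Pairwise results:
  Grace vs Alice: Alice wins 23–17.
  Grace vs Bob: Bob wins 27–13.
  Alice vs Bob: Bob wins 29–11.
Copeland scores (wins − losses):
  Grace: 0 − 2 = -2
  Alice: 1 − 1 = 0
  Bob: 2 − 0 = 2
Bob has the best Copeland score.

Bob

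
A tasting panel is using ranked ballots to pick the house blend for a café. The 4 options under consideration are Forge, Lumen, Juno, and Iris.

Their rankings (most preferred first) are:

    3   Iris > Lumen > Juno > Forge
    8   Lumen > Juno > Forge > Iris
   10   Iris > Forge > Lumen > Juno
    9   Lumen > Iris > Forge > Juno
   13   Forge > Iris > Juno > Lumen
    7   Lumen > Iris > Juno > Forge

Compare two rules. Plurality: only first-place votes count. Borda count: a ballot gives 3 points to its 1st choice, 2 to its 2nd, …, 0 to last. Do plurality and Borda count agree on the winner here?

No

Plurality first-place counts: Forge 13, Lumen 24, Juno 0, Iris 13 → Lumen.
Borda totals: Forge 76, Lumen 88, Juno 39, Iris 97 → Iris.
The two rules disagree: plurality picks Lumen, Borda picks Iris.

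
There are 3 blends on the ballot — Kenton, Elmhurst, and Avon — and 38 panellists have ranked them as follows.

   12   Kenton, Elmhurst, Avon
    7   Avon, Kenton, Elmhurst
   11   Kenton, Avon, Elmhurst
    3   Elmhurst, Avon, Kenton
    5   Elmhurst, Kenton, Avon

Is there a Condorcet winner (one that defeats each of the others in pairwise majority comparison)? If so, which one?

Kenton

Head-to-head results (38 voters total):
Kenton vs Elmhurst: Kenton wins 30–8.
Kenton vs Avon: Kenton wins 28–10.
Elmhurst vs Avon: Elmhurst wins 20–18.
Kenton beats each rival — Elmhurst (30–8), Avon (28–10) — so Kenton is the Condorcet winner.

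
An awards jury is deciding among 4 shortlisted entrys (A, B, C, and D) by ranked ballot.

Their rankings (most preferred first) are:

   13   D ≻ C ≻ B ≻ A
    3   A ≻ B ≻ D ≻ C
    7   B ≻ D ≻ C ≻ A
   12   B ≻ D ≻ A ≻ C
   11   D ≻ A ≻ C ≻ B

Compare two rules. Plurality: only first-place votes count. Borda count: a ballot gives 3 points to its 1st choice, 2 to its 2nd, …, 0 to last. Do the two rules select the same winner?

Plurality first-place counts: A 3, B 19, C 0, D 24 → D.
Borda totals: A 43, B 76, C 44, D 113 → D.
The two rules agree on D.

Yes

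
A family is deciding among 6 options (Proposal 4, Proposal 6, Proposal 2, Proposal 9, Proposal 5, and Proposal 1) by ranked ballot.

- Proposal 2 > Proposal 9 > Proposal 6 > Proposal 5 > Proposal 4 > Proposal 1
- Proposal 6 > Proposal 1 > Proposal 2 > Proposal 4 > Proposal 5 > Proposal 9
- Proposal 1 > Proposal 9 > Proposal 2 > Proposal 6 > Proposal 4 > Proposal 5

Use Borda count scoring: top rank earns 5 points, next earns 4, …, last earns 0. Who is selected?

Borda scores:
  Proposal 4: 1 + 2 + 1 = 4
  Proposal 6: 3 + 5 + 2 = 10
  Proposal 2: 5 + 3 + 3 = 11
  Proposal 9: 4 + 0 + 4 = 8
  Proposal 5: 2 + 1 + 0 = 3
  Proposal 1: 0 + 4 + 5 = 9
Proposal 2 has the highest total.

Proposal 2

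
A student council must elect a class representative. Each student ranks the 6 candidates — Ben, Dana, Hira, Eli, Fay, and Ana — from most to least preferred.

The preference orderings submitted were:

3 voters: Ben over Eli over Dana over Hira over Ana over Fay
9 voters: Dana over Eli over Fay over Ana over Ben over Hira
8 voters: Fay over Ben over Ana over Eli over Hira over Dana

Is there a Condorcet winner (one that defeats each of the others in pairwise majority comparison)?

No

Head-to-head results (20 voters total):
Ben vs Dana: Ben wins 11–9.
Ben vs Hira: Ben wins 20–0.
Ben vs Eli: Ben wins 11–9.
Ben vs Fay: Fay wins 17–3.
Ben vs Ana: Ben wins 11–9.
Dana vs Hira: Dana wins 12–8.
Dana vs Eli: Eli wins 11–9.
Dana vs Fay: Dana wins 12–8.
Dana vs Ana: Dana wins 12–8.
Hira vs Eli: Eli wins 20–0.
Hira vs Fay: Fay wins 17–3.
Hira vs Ana: Ana wins 17–3.
Eli vs Fay: Eli wins 12–8.
Eli vs Ana: Eli wins 12–8.
Fay vs Ana: Fay wins 17–3.
No candidate beats all others: Ben beats Dana beats Fay beats Ben, a majority cycle.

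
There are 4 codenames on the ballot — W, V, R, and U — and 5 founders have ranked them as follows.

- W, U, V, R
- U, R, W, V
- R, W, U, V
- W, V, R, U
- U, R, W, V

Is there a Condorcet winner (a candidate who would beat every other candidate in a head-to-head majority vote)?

No

Head-to-head results (5 voters total):
W vs V: W wins 5–0.
W vs R: R wins 3–2.
W vs U: W wins 3–2.
V vs R: R wins 3–2.
V vs U: U wins 4–1.
R vs U: U wins 3–2.
No candidate beats all others: W beats U beats R beats W, a majority cycle.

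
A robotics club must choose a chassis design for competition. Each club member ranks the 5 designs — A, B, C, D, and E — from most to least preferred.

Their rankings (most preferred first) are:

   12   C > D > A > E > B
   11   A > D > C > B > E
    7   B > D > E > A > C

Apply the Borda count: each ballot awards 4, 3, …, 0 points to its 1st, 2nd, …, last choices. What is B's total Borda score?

39

Borda scores:
  A: 12·2 + 11·4 + 7·1 = 75
  B: 12·0 + 11·1 + 7·4 = 39
  C: 12·4 + 11·2 + 7·0 = 70
  D: 12·3 + 11·3 + 7·3 = 90
  E: 12·1 + 11·0 + 7·2 = 26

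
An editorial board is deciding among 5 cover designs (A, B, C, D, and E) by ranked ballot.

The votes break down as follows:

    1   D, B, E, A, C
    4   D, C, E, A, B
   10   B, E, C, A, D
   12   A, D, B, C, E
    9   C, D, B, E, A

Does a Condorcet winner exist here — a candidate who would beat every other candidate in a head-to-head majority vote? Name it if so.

Head-to-head results (36 voters total):
A vs B: B wins 20–16.
A vs C: C wins 23–13.
A vs D: A wins 22–14.
A vs E: E wins 24–12.
B vs C: B wins 23–13.
B vs D: D wins 26–10.
B vs E: B wins 32–4.
C vs D: C wins 19–17.
C vs E: C wins 25–11.
D vs E: D wins 26–10.
No candidate beats all others: A beats D beats B beats A, a majority cycle.

None — there is no Condorcet winner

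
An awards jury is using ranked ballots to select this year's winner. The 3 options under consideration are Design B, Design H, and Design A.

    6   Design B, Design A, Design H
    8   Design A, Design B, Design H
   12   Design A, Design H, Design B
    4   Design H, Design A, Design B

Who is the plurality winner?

First-place vote totals:
  Design B: 6
  Design H: 4
  Design A: 20
Design A has the most first-place votes.

Design A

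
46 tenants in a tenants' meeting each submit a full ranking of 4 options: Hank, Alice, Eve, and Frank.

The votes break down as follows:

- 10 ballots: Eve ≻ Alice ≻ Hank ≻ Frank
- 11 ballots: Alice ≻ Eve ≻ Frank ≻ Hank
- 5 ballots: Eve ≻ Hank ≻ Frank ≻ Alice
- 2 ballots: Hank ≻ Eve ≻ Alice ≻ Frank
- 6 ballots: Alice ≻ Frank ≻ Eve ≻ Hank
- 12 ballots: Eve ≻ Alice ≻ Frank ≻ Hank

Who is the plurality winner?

Eve

First-place vote totals:
  Hank: 2
  Alice: 17
  Eve: 27
  Frank: 0
Eve has the most first-place votes.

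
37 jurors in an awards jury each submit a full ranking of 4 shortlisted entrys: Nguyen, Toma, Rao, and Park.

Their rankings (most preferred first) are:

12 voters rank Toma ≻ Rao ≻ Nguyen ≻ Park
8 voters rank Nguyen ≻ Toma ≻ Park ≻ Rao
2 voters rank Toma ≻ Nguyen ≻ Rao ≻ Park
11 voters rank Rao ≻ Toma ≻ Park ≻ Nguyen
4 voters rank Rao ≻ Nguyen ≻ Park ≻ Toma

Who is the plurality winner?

First-place vote totals:
  Nguyen: 8
  Toma: 14
  Rao: 15
  Park: 0
Rao has the most first-place votes.

Rao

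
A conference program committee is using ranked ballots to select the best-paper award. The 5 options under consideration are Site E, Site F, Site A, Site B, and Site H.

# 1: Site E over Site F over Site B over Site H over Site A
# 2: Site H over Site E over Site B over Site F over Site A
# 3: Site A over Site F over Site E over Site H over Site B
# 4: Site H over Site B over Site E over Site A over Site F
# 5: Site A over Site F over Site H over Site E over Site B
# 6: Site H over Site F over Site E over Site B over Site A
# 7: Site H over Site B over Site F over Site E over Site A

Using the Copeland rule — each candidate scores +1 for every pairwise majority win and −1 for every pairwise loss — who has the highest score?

Site H

Pairwise results:
  Site E vs Site F: Site F wins 4–3.
  Site E vs Site A: Site E wins 5–2.
  Site E vs Site B: Site E wins 5–2.
  Site E vs Site H: Site H wins 5–2.
  Site F vs Site A: Site F wins 4–3.
  Site F vs Site B: Site F wins 4–3.
  Site F vs Site H: Site H wins 4–3.
  Site A vs Site B: Site B wins 5–2.
  Site A vs Site H: Site H wins 5–2.
  Site B vs Site H: Site H wins 6–1.
Copeland scores (wins − losses):
  Site E: 2 − 2 = 0
  Site F: 3 − 1 = 2
  Site A: 0 − 4 = -4
  Site B: 1 − 3 = -2
  Site H: 4 − 0 = 4
Site H has the best Copeland score.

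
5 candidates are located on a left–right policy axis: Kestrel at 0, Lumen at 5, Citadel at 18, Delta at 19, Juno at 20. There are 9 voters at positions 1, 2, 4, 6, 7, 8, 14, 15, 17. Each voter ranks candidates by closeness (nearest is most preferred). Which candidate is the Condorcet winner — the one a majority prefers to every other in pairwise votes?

Lumen

With single-peaked preferences on a line, the Condorcet winner is the candidate closest to the median voter.
The median voter (position 7) is closest to Lumen at 5.
Check: Lumen vs Kestrel — voters closer to Lumen: 7 of 9.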